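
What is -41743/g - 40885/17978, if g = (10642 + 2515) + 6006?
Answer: -1533934909/344512414 ≈ -4.4525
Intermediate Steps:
g = 19163 (g = 13157 + 6006 = 19163)
-41743/g - 40885/17978 = -41743/19163 - 40885/17978 = -1533934909/344512414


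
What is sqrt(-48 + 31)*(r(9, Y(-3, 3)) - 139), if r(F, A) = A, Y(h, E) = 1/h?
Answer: -418*I*sqrt(17)/3 ≈ -574.49*I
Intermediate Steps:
Y(h, E) = 1/h
sqrt(-48 + 31)*(r(9, Y(-3, 3)) - 139) = sqrt(-48 + 31)*(1/(-3) - 139) = sqrt(-17)*(-1/3 - 139) = (I*sqrt(17))*(-418/3) = -418*I*sqrt(17)/3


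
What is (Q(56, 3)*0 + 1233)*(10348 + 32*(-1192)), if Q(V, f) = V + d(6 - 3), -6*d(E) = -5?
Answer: -34272468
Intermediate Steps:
d(E) = 5/6 (d(E) = -1/6*(-5) = 5/6)
Q(V, f) = 5/6 + V (Q(V, f) = V + 5/6 = 5/6 + V)
(Q(56, 3)*0 + 1233)*(10348 + 32*(-1192)) = ((5/6 + 56)*0 + 1233)*(10348 + 32*(-1192)) = ((341/6)*0 + 1233)*(10348 - 38144) = (0 + 1233)*(-27796) = 1233*(-27796) = -34272468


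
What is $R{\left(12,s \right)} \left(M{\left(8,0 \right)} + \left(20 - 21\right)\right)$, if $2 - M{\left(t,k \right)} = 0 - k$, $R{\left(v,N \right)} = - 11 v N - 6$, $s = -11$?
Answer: $1446$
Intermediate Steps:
$R{\left(v,N \right)} = -6 - 11 N v$ ($R{\left(v,N \right)} = - 11 N v - 6 = -6 - 11 N v$)
$M{\left(t,k \right)} = 2 + k$ ($M{\left(t,k \right)} = 2 - \left(0 - k\right) = 2 - - k = 2 + k$)
$R{\left(12,s \right)} \left(M{\left(8,0 \right)} + \left(20 - 21\right)\right) = \left(-6 - \left(-121\right) 12\right) \left(\left(2 + 0\right) + \left(20 - 21\right)\right) = \left(-6 + 1452\right) \left(2 + \left(20 - 21\right)\right) = 1446 \left(2 - 1\right) = 1446 \cdot 1 = 1446$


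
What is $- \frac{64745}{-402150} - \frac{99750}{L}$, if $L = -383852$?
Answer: $\frac{232024858}{551307435} \approx 0.42086$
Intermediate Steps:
$- \frac{64745}{-402150} - \frac{99750}{L} = - \frac{64745}{-402150} - \frac{99750}{-383852} = \left(-64745\right) \left(- \frac{1}{402150}\right) - - \frac{7125}{27418} = \frac{12949}{80430} + \frac{7125}{27418} = \frac{232024858}{551307435}$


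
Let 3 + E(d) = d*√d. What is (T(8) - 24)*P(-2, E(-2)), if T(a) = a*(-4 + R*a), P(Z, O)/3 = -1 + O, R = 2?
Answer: -864 - 432*I*√2 ≈ -864.0 - 610.94*I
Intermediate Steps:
E(d) = -3 + d^(3/2) (E(d) = -3 + d*√d = -3 + d^(3/2))
P(Z, O) = -3 + 3*O (P(Z, O) = 3*(-1 + O) = -3 + 3*O)
T(a) = a*(-4 + 2*a)
(T(8) - 24)*P(-2, E(-2)) = (2*8*(-2 + 8) - 24)*(-3 + 3*(-3 + (-2)^(3/2))) = (2*8*6 - 24)*(-3 + 3*(-3 - 2*I*√2)) = (96 - 24)*(-3 + (-9 - 6*I*√2)) = 72*(-12 - 6*I*√2) = -864 - 432*I*√2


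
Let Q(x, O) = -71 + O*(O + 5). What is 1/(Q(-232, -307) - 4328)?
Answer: 1/88315 ≈ 1.1323e-5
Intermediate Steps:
Q(x, O) = -71 + O*(5 + O)
1/(Q(-232, -307) - 4328) = 1/((-71 + (-307)² + 5*(-307)) - 4328) = 1/((-71 + 94249 - 1535) - 4328) = 1/(92643 - 4328) = 1/88315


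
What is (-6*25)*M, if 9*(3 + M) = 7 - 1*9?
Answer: 1450/3 ≈ 483.33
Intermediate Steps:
M = -29/9 (M = -3 + (7 - 1*9)/9 = -3 + (7 - 9)/9 = -3 + (⅑)*(-2) = -3 - 2/9 = -29/9 ≈ -3.2222)
(-6*25)*M = -6*25*(-29/9) = -150*(-29/9) = 1450/3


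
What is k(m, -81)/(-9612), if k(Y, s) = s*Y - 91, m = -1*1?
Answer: 5/4806 ≈ 0.0010404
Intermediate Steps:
m = -1
k(Y, s) = -91 + Y*s (k(Y, s) = Y*s - 91 = -91 + Y*s)
k(m, -81)/(-9612) = (-91 - 1*(-81))/(-9612) = (-91 + 81)*(-1/9612) = -10*(-1/9612) = 5/4806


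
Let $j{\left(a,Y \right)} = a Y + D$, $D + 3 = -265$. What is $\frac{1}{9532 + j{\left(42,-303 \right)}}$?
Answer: $- \frac{1}{3462} \approx -0.00028885$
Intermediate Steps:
$D = -268$ ($D = -3 - 265 = -268$)
$j{\left(a,Y \right)} = -268 + Y a$ ($j{\left(a,Y \right)} = a Y - 268 = Y a - 268 = -268 + Y a$)
$\frac{1}{9532 + j{\left(42,-303 \right)}} = \frac{1}{9532 - 12994} = \frac{1}{-3462} = - \frac{1}{3462}$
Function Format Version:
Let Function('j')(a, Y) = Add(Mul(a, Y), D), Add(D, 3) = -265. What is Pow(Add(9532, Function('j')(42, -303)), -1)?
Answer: Rational(-1, 3462) ≈ -0.00028885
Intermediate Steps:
D = -268 (D = Add(-3, -265) = -268)
Function('j')(a, Y) = Add(-268, Mul(Y, a)) (Function('j')(a, Y) = Add(Mul(a, Y), -268) = Add(Mul(Y, a), -268) = Add(-268, Mul(Y, a)))
Pow(Add(9532, Function('j')(42, -303)), -1) = Pow(Add(9532, Add(-268, Mul(-303, 42))), -1) = Pow(Add(9532, Add(-268, -12726)), -1) = Pow(Add(9532, -12994), -1) = Pow(-3462, -1) = Rational(-1, 3462)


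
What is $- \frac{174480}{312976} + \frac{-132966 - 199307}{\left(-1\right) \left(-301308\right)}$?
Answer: $- \frac{9785355893}{5893885788} \approx -1.6603$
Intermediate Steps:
$- \frac{174480}{312976} + \frac{-132966 - 199307}{\left(-1\right) \left(-301308\right)} = \left(-174480\right) \frac{1}{312976} + \frac{-132966 - 199307}{301308} = - \frac{10905}{19561} - \frac{332273}{301308} = - \frac{9785355893}{5893885788}$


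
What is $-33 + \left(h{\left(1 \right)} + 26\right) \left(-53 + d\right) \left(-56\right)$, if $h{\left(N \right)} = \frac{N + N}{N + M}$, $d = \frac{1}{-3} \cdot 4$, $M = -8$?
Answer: $78207$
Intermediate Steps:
$d = - \frac{4}{3}$ ($d = \left(- \frac{1}{3}\right) 4 = - \frac{4}{3} \approx -1.3333$)
$h{\left(N \right)} = \frac{2 N}{-8 + N}$ ($h{\left(N \right)} = \frac{N + N}{N - 8} = \frac{2 N}{-8 + N}$)
$-33 + \left(h{\left(1 \right)} + 26\right) \left(-53 + d\right) \left(-56\right) = -33 + \left(2 \cdot 1 \frac{1}{-8 + 1} + 26\right) \left(-53 - \frac{4}{3}\right) \left(-56\right) = -33 + \left(2 \cdot 1 \frac{1}{-7} + 26\right) \left(- \frac{163}{3}\right) \left(-56\right) = -33 + \left(2 \cdot 1 \left(- \frac{1}{7}\right) + 26\right) \left(- \frac{163}{3}\right) \left(-56\right) = -33 + \left(- \frac{2}{7} + 26\right) \left(- \frac{163}{3}\right) \left(-56\right) = -33 + \frac{180}{7} \left(- \frac{163}{3}\right) \left(-56\right) = -33 - -78240 = -33 + 78240 = 78207$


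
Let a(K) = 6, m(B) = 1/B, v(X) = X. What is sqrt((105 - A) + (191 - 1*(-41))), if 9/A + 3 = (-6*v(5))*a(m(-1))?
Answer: 4*sqrt(78385)/61 ≈ 18.359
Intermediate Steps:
m(B) = 1/B
A = -3/61 (A = 9/(-3 - 6*5*6) = 9/(-3 - 30*6) = 9/(-3 - 180) = 9/(-183) = 9*(-1/183) = -3/61 ≈ -0.049180)
sqrt((105 - A) + (191 - 1*(-41))) = sqrt((105 - 1*(-3/61)) + (191 - 1*(-41))) = sqrt((105 + 3/61) + (191 + 41)) = sqrt(6408/61 + 232) = sqrt(20560/61) = 4*sqrt(78385)/61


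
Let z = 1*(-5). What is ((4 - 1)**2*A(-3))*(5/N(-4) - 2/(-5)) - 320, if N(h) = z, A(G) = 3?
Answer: -1681/5 ≈ -336.20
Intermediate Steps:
z = -5
N(h) = -5
((4 - 1)**2*A(-3))*(5/N(-4) - 2/(-5)) - 320 = ((4 - 1)**2*3)*(5/(-5) - 2/(-5)) - 320 = (3**2*3)*(5*(-1/5) - 2*(-1/5)) - 320 = (9*3)*(-1 + 2/5) - 320 = 27*(-3/5) - 320 = -81/5 - 320 = -1681/5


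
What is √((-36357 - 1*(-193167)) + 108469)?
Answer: √265279 ≈ 515.05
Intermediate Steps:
√((-36357 - 1*(-193167)) + 108469) = √((-36357 + 193167) + 108469) = √(156810 + 108469) = √265279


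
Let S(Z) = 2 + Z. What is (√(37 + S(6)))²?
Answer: 45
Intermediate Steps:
(√(37 + S(6)))² = (√(37 + (2 + 6)))² = (√(37 + 8))² = (√45)² = (3*√5)² = 45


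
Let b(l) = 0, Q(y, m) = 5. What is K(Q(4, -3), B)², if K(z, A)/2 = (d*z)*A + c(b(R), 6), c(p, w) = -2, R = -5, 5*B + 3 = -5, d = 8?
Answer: 17424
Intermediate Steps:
B = -8/5 (B = -⅗ + (⅕)*(-5) = -⅗ - 1 = -8/5 ≈ -1.6000)
K(z, A) = -4 + 16*A*z (K(z, A) = 2*((8*z)*A - 2) = 2*(8*A*z - 2) = 2*(-2 + 8*A*z) = -4 + 16*A*z)
K(Q(4, -3), B)² = (-4 + 16*(-8/5)*5)² = (-4 - 128)² = (-132)² = 17424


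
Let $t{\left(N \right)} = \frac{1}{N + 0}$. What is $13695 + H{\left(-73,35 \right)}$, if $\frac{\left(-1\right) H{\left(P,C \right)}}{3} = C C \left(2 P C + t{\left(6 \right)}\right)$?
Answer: $\frac{37584665}{2} \approx 1.8792 \cdot 10^{7}$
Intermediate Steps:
$t{\left(N \right)} = \frac{1}{N}$
$H{\left(P,C \right)} = - 3 C^{2} \left(\frac{1}{6} + 2 C P\right)$ ($H{\left(P,C \right)} = - 3 C C \left(2 P C + \frac{1}{6}\right) = - 3 C^{2} \left(2 C P + \frac{1}{6}\right) = - 3 C^{2} \left(\frac{1}{6} + 2 C P\right)$)
$13695 + H{\left(-73,35 \right)} = 13695 + \frac{35^{2} \left(-1 - 420 \left(-73\right)\right)}{2} = 13695 + \frac{1}{2} \cdot 1225 \left(-1 + 30660\right) = 13695 + \frac{1}{2} \cdot 1225 \cdot 30659 = 13695 + \frac{37557275}{2} = \frac{37584665}{2}$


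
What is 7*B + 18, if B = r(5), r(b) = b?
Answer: 53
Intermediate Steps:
B = 5
7*B + 18 = 7*5 + 18 = 35 + 18 = 53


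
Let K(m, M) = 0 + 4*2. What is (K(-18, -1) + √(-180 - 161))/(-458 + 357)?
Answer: -8/101 - I*√341/101 ≈ -0.079208 - 0.18283*I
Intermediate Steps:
K(m, M) = 8 (K(m, M) = 0 + 8 = 8)
(K(-18, -1) + √(-180 - 161))/(-458 + 357) = (8 + √(-180 - 161))/(-458 + 357) = (8 + √(-341))/(-101) = (8 + I*√341)*(-1/101) = -8/101 - I*√341/101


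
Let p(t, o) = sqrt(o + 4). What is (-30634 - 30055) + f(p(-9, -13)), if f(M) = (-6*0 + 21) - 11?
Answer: -60679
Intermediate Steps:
p(t, o) = sqrt(4 + o)
f(M) = 10 (f(M) = (0 + 21) - 11 = 21 - 11 = 10)
(-30634 - 30055) + f(p(-9, -13)) = (-30634 - 30055) + 10 = -60689 + 10 = -60679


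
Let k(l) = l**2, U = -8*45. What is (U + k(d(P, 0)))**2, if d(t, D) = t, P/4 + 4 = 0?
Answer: 10816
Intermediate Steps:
U = -360
P = -16 (P = -16 + 4*0 = -16 + 0 = -16)
(U + k(d(P, 0)))**2 = (-360 + (-16)**2)**2 = (-360 + 256)**2 = (-104)**2 = 10816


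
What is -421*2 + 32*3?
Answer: -746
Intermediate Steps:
-421*2 + 32*3 = -842 + 96 = -746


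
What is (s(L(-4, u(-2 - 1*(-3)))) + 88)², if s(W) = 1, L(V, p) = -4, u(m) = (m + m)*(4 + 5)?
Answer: 7921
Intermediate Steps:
u(m) = 18*m (u(m) = (2*m)*9 = 18*m)
(s(L(-4, u(-2 - 1*(-3)))) + 88)² = (1 + 88)² = 89² = 7921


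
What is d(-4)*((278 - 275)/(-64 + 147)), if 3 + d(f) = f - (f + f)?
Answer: 3/83 ≈ 0.036145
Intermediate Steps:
d(f) = -3 - f (d(f) = -3 + (f - (f + f)) = -3 + (f - 2*f) = -3 - f)
d(-4)*((278 - 275)/(-64 + 147)) = (-3 - 1*(-4))*((278 - 275)/(-64 + 147)) = (-3 + 4)*(3/83) = 1*(3*(1/83)) = 1*(3/83) = 3/83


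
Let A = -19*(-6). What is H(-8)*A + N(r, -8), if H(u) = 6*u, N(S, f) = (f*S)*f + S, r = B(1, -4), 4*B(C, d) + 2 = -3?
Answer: -22213/4 ≈ -5553.3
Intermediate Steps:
B(C, d) = -5/4 (B(C, d) = -½ + (¼)*(-3) = -½ - ¾ = -5/4)
r = -5/4 ≈ -1.2500
N(S, f) = S + S*f² (N(S, f) = (S*f)*f + S = S*f² + S = S + S*f²)
A = 114
H(-8)*A + N(r, -8) = (6*(-8))*114 - 5*(1 + (-8)²)/4 = -48*114 - 5*(1 + 64)/4 = -5472 - 5/4*65 = -5472 - 325/4 = -22213/4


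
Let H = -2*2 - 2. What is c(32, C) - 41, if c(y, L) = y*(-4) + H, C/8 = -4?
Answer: -175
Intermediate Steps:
C = -32 (C = 8*(-4) = -32)
H = -6 (H = -4 - 2 = -6)
c(y, L) = -6 - 4*y (c(y, L) = y*(-4) - 6 = -4*y - 6 = -6 - 4*y)
c(32, C) - 41 = (-6 - 4*32) - 41 = (-6 - 128) - 41 = -134 - 41 = -175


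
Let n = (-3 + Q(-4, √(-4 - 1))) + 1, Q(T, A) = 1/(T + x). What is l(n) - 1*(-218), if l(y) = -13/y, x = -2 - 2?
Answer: 3810/17 ≈ 224.12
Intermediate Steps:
x = -4
Q(T, A) = 1/(-4 + T) (Q(T, A) = 1/(T - 4) = 1/(-4 + T))
n = -17/8 (n = (-3 + 1/(-4 - 4)) + 1 = (-3 + 1/(-8)) + 1 = (-3 - ⅛) + 1 = -25/8 + 1 = -17/8 ≈ -2.1250)
l(n) - 1*(-218) = -13/(-17/8) - 1*(-218) = -13*(-8/17) + 218 = 104/17 + 218 = 3810/17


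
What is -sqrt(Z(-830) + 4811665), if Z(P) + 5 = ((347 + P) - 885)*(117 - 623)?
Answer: -2*sqrt(1375967) ≈ -2346.0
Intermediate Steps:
Z(P) = 272223 - 506*P (Z(P) = -5 + ((347 + P) - 885)*(117 - 623) = -5 + (-538 + P)*(-506) = -5 + (272228 - 506*P) = 272223 - 506*P)
-sqrt(Z(-830) + 4811665) = -sqrt((272223 - 506*(-830)) + 4811665) = -sqrt((272223 + 419980) + 4811665) = -sqrt(692203 + 4811665) = -sqrt(5503868) = -2*sqrt(1375967)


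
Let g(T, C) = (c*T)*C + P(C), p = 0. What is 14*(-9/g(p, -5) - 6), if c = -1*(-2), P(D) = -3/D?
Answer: -294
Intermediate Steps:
c = 2
g(T, C) = -3/C + 2*C*T (g(T, C) = (2*T)*C - 3/C = 2*C*T - 3/C = -3/C + 2*C*T)
14*(-9/g(p, -5) - 6) = 14*(-9/(-3/(-5) + 2*(-5)*0) - 6) = 14*(-9/(-3*(-1/5) + 0) - 6) = 14*(-9/(3/5 + 0) - 6) = 14*(-9/3/5 - 6) = 14*(-9*5/3 - 6) = 14*(-15 - 6) = 14*(-21) = -294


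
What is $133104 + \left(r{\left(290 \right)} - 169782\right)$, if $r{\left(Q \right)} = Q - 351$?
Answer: $-36739$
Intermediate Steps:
$r{\left(Q \right)} = -351 + Q$
$133104 + \left(r{\left(290 \right)} - 169782\right) = 133104 + \left(\left(-351 + 290\right) - 169782\right) = 133104 - 169843 = -36739$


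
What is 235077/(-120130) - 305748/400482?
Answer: -382671387/140672230 ≈ -2.7203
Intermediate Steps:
235077/(-120130) - 305748/400482 = 235077*(-1/120130) - 305748*1/400482 = -235077/120130 - 894/1171 = -382671387/140672230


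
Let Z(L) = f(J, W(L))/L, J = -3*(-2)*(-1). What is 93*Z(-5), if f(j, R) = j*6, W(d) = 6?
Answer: 3348/5 ≈ 669.60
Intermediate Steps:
J = -6 (J = 6*(-1) = -6)
f(j, R) = 6*j
Z(L) = -36/L (Z(L) = (6*(-6))/L = -36/L)
93*Z(-5) = 93*(-36/(-5)) = 93*(-36*(-⅕)) = 93*(36/5) = 3348/5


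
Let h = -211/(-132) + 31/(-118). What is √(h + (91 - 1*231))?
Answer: I*√2102598399/3894 ≈ 11.776*I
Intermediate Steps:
h = 10403/7788 (h = -211*(-1/132) + 31*(-1/118) = 211/132 - 31/118 = 10403/7788 ≈ 1.3358)
√(h + (91 - 1*231)) = √(10403/7788 + (91 - 1*231)) = √(10403/7788 + (91 - 231)) = √(10403/7788 - 140) = √(-1079917/7788) = I*√2102598399/3894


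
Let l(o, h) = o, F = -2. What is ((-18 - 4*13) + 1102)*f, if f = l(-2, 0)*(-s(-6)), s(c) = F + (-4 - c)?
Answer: 0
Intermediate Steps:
s(c) = -6 - c (s(c) = -2 + (-4 - c) = -6 - c)
f = 0 (f = -(-2)*(-6 - 1*(-6)) = -(-2)*(-6 + 6) = -(-2)*0 = -2*0 = 0)
((-18 - 4*13) + 1102)*f = ((-18 - 4*13) + 1102)*0 = ((-18 - 52) + 1102)*0 = (-70 + 1102)*0 = 1032*0 = 0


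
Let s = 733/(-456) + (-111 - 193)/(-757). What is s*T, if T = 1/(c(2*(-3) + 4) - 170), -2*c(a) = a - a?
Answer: 416257/58682640 ≈ 0.0070934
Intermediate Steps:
c(a) = 0 (c(a) = -(a - a)/2 = -½*0 = 0)
T = -1/170 (T = 1/(0 - 170) = 1/(-170) = -1/170 ≈ -0.0058824)
s = -416257/345192 (s = 733*(-1/456) - 304*(-1/757) = -733/456 + 304/757 = -416257/345192 ≈ -1.2059)
s*T = -416257/345192*(-1/170) = 416257/58682640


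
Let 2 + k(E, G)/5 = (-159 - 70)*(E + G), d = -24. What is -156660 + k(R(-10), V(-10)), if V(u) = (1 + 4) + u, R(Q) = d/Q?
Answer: -153693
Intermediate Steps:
R(Q) = -24/Q
V(u) = 5 + u
k(E, G) = -10 - 1145*E - 1145*G (k(E, G) = -10 + 5*((-159 - 70)*(E + G)) = -10 + 5*(-229*(E + G)) = -10 + 5*(-229*E - 229*G) = -10 + (-1145*E - 1145*G) = -10 - 1145*E - 1145*G)
-156660 + k(R(-10), V(-10)) = -156660 + (-10 - (-27480)/(-10) - 1145*(5 - 10)) = -156660 + (-10 - (-27480)*(-1)/10 - 1145*(-5)) = -156660 + (-10 - 1145*12/5 + 5725) = -156660 + (-10 - 2748 + 5725) = -156660 + 2967 = -153693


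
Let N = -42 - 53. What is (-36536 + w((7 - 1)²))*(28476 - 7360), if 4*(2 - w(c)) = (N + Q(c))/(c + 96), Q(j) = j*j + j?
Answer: -101838186731/132 ≈ -7.7150e+8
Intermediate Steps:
Q(j) = j + j² (Q(j) = j² + j = j + j²)
N = -95
w(c) = 2 - (-95 + c*(1 + c))/(4*(96 + c)) (w(c) = 2 - (-95 + c*(1 + c))/(4*(c + 96)) = 2 - (-95 + c*(1 + c))/(4*(96 + c)))
(-36536 + w((7 - 1)²))*(28476 - 7360) = (-36536 + (863 - ((7 - 1)²)² + 7*(7 - 1)²)/(4*(96 + (7 - 1)²)))*(28476 - 7360) = (-36536 + (863 - (6²)² + 7*6²)/(4*(96 + 6²)))*21116 = (-36536 + (863 - 1*36² + 7*36)/(4*(96 + 36)))*21116 = (-36536 + (¼)*(863 - 1*1296 + 252)/132)*21116 = (-36536 + (¼)*(1/132)*(863 - 1296 + 252))*21116 = (-36536 + (¼)*(1/132)*(-181))*21116 = (-36536 - 181/528)*21116 = -19291189/528*21116 = -101838186731/132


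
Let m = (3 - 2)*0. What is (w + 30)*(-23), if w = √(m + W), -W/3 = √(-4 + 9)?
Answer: -690 - 23*I*√3*5^(¼) ≈ -690.0 - 59.57*I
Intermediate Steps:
m = 0 (m = 1*0 = 0)
W = -3*√5 (W = -3*√(-4 + 9) = -3*√5 ≈ -6.7082)
w = I*√3*5^(¼) (w = √(0 - 3*√5) = √(-3*√5) = I*√3*5^(¼) ≈ 2.59*I)
(w + 30)*(-23) = (I*√3*5^(¼) + 30)*(-23) = (30 + I*√3*5^(¼))*(-23) = -690 - 23*I*√3*5^(¼)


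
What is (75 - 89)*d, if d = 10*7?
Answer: -980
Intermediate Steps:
d = 70
(75 - 89)*d = (75 - 89)*70 = -14*70 = -980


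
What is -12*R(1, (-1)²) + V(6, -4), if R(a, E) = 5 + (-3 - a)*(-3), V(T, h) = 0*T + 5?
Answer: -199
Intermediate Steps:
V(T, h) = 5 (V(T, h) = 0 + 5 = 5)
R(a, E) = 14 + 3*a (R(a, E) = 5 + (9 + 3*a) = 14 + 3*a)
-12*R(1, (-1)²) + V(6, -4) = -12*(14 + 3*1) + 5 = -12*(14 + 3) + 5 = -12*17 + 5 = -204 + 5 = -199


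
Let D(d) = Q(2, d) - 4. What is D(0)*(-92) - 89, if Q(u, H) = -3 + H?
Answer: 555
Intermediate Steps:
D(d) = -7 + d (D(d) = (-3 + d) - 4 = -7 + d)
D(0)*(-92) - 89 = (-7 + 0)*(-92) - 89 = -7*(-92) - 89 = 644 - 89 = 555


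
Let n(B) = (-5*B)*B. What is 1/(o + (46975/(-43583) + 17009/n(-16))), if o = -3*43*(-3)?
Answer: 55786240/20787843633 ≈ 0.0026836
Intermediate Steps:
n(B) = -5*B²
o = 387 (o = -129*(-3) = 387)
1/(o + (46975/(-43583) + 17009/n(-16))) = 1/(387 + (46975/(-43583) + 17009/((-5*(-16)²)))) = 1/(387 + (46975*(-1/43583) + 17009/((-5*256)))) = 1/(387 + (-46975/43583 + 17009/(-1280))) = 1/(387 + (-46975/43583 + 17009*(-1/1280))) = 1/(387 + (-46975/43583 - 17009/1280)) = 1/(387 - 801431247/55786240) = 1/(20787843633/55786240) = 55786240/20787843633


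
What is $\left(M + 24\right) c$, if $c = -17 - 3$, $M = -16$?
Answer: $-160$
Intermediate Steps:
$c = -20$
$\left(M + 24\right) c = \left(-16 + 24\right) \left(-20\right) = 8 \left(-20\right) = -160$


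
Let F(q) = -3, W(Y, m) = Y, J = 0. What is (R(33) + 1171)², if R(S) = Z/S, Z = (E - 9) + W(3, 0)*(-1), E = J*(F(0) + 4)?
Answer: 165817129/121 ≈ 1.3704e+6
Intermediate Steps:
E = 0 (E = 0*(-3 + 4) = 0*1 = 0)
Z = -12 (Z = (0 - 9) + 3*(-1) = -9 - 3 = -12)
R(S) = -12/S
(R(33) + 1171)² = (-12/33 + 1171)² = (-12*1/33 + 1171)² = (-4/11 + 1171)² = (12877/11)² = 165817129/121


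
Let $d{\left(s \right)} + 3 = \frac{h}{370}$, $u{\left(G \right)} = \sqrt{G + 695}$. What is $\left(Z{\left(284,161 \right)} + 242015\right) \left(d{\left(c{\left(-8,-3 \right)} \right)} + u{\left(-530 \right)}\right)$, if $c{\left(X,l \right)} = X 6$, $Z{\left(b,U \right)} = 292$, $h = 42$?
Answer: $- \frac{129391938}{185} + 242307 \sqrt{165} \approx 2.4131 \cdot 10^{6}$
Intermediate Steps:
$u{\left(G \right)} = \sqrt{695 + G}$
$c{\left(X,l \right)} = 6 X$
$d{\left(s \right)} = - \frac{534}{185}$ ($d{\left(s \right)} = -3 + \frac{42}{370} = -3 + 42 \cdot \frac{1}{370} = -3 + \frac{21}{185} = - \frac{534}{185}$)
$\left(Z{\left(284,161 \right)} + 242015\right) \left(d{\left(c{\left(-8,-3 \right)} \right)} + u{\left(-530 \right)}\right) = \left(292 + 242015\right) \left(- \frac{534}{185} + \sqrt{695 - 530}\right) = 242307 \left(- \frac{534}{185} + \sqrt{165}\right) = - \frac{129391938}{185} + 242307 \sqrt{165}$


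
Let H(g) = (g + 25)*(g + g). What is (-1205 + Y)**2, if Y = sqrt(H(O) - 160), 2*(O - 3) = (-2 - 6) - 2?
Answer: 1451773 - 14460*I*sqrt(7) ≈ 1.4518e+6 - 38258.0*I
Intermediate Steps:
O = -2 (O = 3 + ((-2 - 6) - 2)/2 = 3 + (-8 - 2)/2 = 3 + (1/2)*(-10) = 3 - 5 = -2)
H(g) = 2*g*(25 + g) (H(g) = (25 + g)*(2*g) = 2*g*(25 + g))
Y = 6*I*sqrt(7) (Y = sqrt(2*(-2)*(25 - 2) - 160) = sqrt(2*(-2)*23 - 160) = sqrt(-92 - 160) = sqrt(-252) = 6*I*sqrt(7) ≈ 15.875*I)
(-1205 + Y)**2 = (-1205 + 6*I*sqrt(7))**2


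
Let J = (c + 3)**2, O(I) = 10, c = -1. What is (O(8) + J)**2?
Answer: 196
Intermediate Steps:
J = 4 (J = (-1 + 3)**2 = 2**2 = 4)
(O(8) + J)**2 = (10 + 4)**2 = 14**2 = 196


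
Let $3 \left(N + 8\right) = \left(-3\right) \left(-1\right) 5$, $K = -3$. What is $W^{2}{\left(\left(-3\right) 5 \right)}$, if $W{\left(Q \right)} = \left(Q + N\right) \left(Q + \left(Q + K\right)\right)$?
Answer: $352836$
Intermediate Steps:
$N = -3$ ($N = -8 + \frac{\left(-3\right) \left(-1\right) 5}{3} = -8 + \frac{3 \cdot 5}{3} = -8 + \frac{1}{3} \cdot 15 = -8 + 5 = -3$)
$W{\left(Q \right)} = \left(-3 + Q\right) \left(-3 + 2 Q\right)$ ($W{\left(Q \right)} = \left(Q - 3\right) \left(Q + \left(Q - 3\right)\right) = \left(-3 + Q\right) \left(Q + \left(-3 + Q\right)\right) = \left(-3 + Q\right) \left(-3 + 2 Q\right)$)
$W^{2}{\left(\left(-3\right) 5 \right)} = \left(9 - 9 \left(\left(-3\right) 5\right) + 2 \left(\left(-3\right) 5\right)^{2}\right)^{2} = \left(9 - -135 + 2 \left(-15\right)^{2}\right)^{2} = \left(9 + 135 + 2 \cdot 225\right)^{2} = \left(9 + 135 + 450\right)^{2} = 594^{2} = 352836$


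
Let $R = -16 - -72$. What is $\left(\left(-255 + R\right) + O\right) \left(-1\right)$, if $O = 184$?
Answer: $15$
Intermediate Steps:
$R = 56$ ($R = -16 + 72 = 56$)
$\left(\left(-255 + R\right) + O\right) \left(-1\right) = \left(\left(-255 + 56\right) + 184\right) \left(-1\right) = \left(-199 + 184\right) \left(-1\right) = \left(-15\right) \left(-1\right) = 15$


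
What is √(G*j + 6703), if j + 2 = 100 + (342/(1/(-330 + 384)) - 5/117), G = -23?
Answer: 2*I*√159824405/39 ≈ 648.32*I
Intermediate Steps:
j = 2172217/117 (j = -2 + (100 + (342/(1/(-330 + 384)) - 5/117)) = -2 + (100 + (342/(1/54) - 5*1/117)) = -2 + (100 + (342/(1/54) - 5/117)) = -2 + (100 + (342*54 - 5/117)) = -2 + (100 + (18468 - 5/117)) = -2 + (100 + 2160751/117) = -2 + 2172451/117 = 2172217/117 ≈ 18566.)
√(G*j + 6703) = √(-23*2172217/117 + 6703) = √(-49960991/117 + 6703) = √(-49176740/117) = 2*I*√159824405/39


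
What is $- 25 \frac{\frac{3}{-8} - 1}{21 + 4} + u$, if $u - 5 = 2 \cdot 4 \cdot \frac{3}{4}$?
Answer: $\frac{99}{8} \approx 12.375$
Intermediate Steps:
$u = 11$ ($u = 5 + 2 \cdot 4 \cdot \frac{3}{4} = 5 + 8 \cdot 3 \cdot \frac{1}{4} = 5 + 8 \cdot \frac{3}{4} = 5 + 6 = 11$)
$- 25 \frac{\frac{3}{-8} - 1}{21 + 4} + u = - 25 \frac{\frac{3}{-8} - 1}{21 + 4} + 11 = - 25 \frac{3 \left(- \frac{1}{8}\right) - 1}{25} + 11 = - 25 \left(- \frac{3}{8} - 1\right) \frac{1}{25} + 11 = - 25 \left(\left(- \frac{11}{8}\right) \frac{1}{25}\right) + 11 = \left(-25\right) \left(- \frac{11}{200}\right) + 11 = \frac{11}{8} + 11 = \frac{99}{8}$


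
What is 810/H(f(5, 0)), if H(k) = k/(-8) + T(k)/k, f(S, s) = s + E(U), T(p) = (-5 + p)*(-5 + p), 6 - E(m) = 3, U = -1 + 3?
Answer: 19440/23 ≈ 845.22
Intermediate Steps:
U = 2
E(m) = 3 (E(m) = 6 - 1*3 = 6 - 3 = 3)
T(p) = (-5 + p)²
f(S, s) = 3 + s (f(S, s) = s + 3 = 3 + s)
H(k) = -k/8 + (-5 + k)²/k (H(k) = k/(-8) + (-5 + k)²/k = k*(-⅛) + (-5 + k)²/k = -k/8 + (-5 + k)²/k)
810/H(f(5, 0)) = 810/(-(3 + 0)/8 + (-5 + (3 + 0))²/(3 + 0)) = 810/(-⅛*3 + (-5 + 3)²/3) = 810/(-3/8 + (⅓)*(-2)²) = 810/(-3/8 + (⅓)*4) = 810/(-3/8 + 4/3) = 810/(23/24) = 810*(24/23) = 19440/23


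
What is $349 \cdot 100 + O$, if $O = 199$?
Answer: $35099$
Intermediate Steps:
$349 \cdot 100 + O = 349 \cdot 100 + 199 = 34900 + 199 = 35099$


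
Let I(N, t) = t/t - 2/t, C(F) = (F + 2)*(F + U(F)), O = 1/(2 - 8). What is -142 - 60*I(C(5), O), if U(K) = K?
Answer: -922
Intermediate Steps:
O = -⅙ (O = 1/(-6) = -⅙ ≈ -0.16667)
C(F) = 2*F*(2 + F) (C(F) = (F + 2)*(F + F) = (2 + F)*(2*F) = 2*F*(2 + F))
I(N, t) = 1 - 2/t
-142 - 60*I(C(5), O) = -142 - 60*(-2 - ⅙)/(-⅙) = -142 - (-360)*(-13)/6 = -142 - 60*13 = -142 - 780 = -922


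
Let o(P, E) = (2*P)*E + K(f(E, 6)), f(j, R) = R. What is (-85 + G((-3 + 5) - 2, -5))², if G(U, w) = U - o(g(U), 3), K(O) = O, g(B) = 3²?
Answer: 21025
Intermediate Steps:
g(B) = 9
o(P, E) = 6 + 2*E*P (o(P, E) = (2*P)*E + 6 = 2*E*P + 6 = 6 + 2*E*P)
G(U, w) = -60 + U (G(U, w) = U - (6 + 2*3*9) = U - (6 + 54) = U - 1*60 = U - 60 = -60 + U)
(-85 + G((-3 + 5) - 2, -5))² = (-85 + (-60 + ((-3 + 5) - 2)))² = (-85 + (-60 + (2 - 2)))² = (-85 + (-60 + 0))² = (-85 - 60)² = (-145)² = 21025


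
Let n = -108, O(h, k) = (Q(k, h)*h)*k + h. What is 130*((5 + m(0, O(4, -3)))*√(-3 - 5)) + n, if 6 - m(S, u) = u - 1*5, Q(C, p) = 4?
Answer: -108 + 15600*I*√2 ≈ -108.0 + 22062.0*I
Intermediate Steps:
O(h, k) = h + 4*h*k (O(h, k) = (4*h)*k + h = 4*h*k + h = h + 4*h*k)
m(S, u) = 11 - u (m(S, u) = 6 - (u - 1*5) = 6 - (u - 5) = 6 - (-5 + u) = 6 + (5 - u) = 11 - u)
130*((5 + m(0, O(4, -3)))*√(-3 - 5)) + n = 130*((5 + (11 - 4*(1 + 4*(-3))))*√(-3 - 5)) - 108 = 130*((5 + (11 - 4*(1 - 12)))*√(-8)) - 108 = 130*((5 + (11 - 4*(-11)))*(2*I*√2)) - 108 = 130*((5 + (11 - 1*(-44)))*(2*I*√2)) - 108 = 130*((5 + (11 + 44))*(2*I*√2)) - 108 = 130*((5 + 55)*(2*I*√2)) - 108 = 130*(60*(2*I*√2)) - 108 = 130*(120*I*√2) - 108 = 15600*I*√2 - 108 = -108 + 15600*I*√2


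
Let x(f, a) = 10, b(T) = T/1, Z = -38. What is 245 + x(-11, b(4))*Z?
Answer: -135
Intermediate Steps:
b(T) = T (b(T) = T*1 = T)
245 + x(-11, b(4))*Z = 245 + 10*(-38) = 245 - 380 = -135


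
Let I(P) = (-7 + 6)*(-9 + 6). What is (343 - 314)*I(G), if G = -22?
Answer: 87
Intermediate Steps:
I(P) = 3 (I(P) = -1*(-3) = 3)
(343 - 314)*I(G) = (343 - 314)*3 = 29*3 = 87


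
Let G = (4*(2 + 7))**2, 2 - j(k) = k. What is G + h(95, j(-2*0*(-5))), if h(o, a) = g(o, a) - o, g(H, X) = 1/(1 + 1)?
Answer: 2403/2 ≈ 1201.5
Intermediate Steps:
j(k) = 2 - k
g(H, X) = 1/2
h(o, a) = 1/2 - o
G = 1296 (G = (4*9)**2 = 36**2 = 1296)
G + h(95, j(-2*0*(-5))) = 1296 + (1/2 - 1*95) = 1296 + (1/2 - 95) = 1296 - 189/2 = 2403/2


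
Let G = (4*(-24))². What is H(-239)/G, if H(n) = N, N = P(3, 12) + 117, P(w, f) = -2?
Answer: 115/9216 ≈ 0.012478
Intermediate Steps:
G = 9216 (G = (-96)² = 9216)
N = 115 (N = -2 + 117 = 115)
H(n) = 115
H(-239)/G = 115/9216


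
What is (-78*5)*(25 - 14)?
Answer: -4290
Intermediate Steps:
(-78*5)*(25 - 14) = -390*11 = -4290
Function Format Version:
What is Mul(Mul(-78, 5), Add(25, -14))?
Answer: -4290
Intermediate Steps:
Mul(Mul(-78, 5), Add(25, -14)) = Mul(-390, 11) = -4290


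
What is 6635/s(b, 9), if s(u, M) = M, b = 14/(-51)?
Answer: 6635/9 ≈ 737.22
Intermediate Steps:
b = -14/51 (b = 14*(-1/51) = -14/51 ≈ -0.27451)
6635/s(b, 9) = 6635/9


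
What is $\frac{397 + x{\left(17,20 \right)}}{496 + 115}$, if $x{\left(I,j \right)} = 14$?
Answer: $\frac{411}{611} \approx 0.67267$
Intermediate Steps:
$\frac{397 + x{\left(17,20 \right)}}{496 + 115} = \frac{397 + 14}{496 + 115} = \frac{411}{611}$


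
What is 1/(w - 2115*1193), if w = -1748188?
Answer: -1/4271383 ≈ -2.3412e-7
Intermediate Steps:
1/(w - 2115*1193) = 1/(-1748188 - 2115*1193) = 1/(-1748188 - 2523195) = 1/(-4271383) = -1/4271383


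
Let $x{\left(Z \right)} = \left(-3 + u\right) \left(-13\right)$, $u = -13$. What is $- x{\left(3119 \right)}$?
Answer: $-208$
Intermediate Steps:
$x{\left(Z \right)} = 208$ ($x{\left(Z \right)} = \left(-3 - 13\right) \left(-13\right) = \left(-16\right) \left(-13\right) = 208$)
$- x{\left(3119 \right)} = \left(-1\right) 208 = -208$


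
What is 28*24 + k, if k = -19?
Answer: 653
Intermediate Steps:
28*24 + k = 28*24 - 19 = 672 - 19 = 653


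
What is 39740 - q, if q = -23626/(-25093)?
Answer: 997172194/25093 ≈ 39739.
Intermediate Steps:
q = 23626/25093 (q = -23626*(-1/25093) = 23626/25093 ≈ 0.94154)
39740 - q = 39740 - 1*23626/25093 = 39740 - 23626/25093 = 997172194/25093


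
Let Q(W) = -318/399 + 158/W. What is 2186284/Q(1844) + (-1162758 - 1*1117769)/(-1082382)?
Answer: -96727095573773971/31470256650 ≈ -3.0736e+6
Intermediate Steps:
Q(W) = -106/133 + 158/W (Q(W) = -318*1/399 + 158/W = -106/133 + 158/W)
2186284/Q(1844) + (-1162758 - 1*1117769)/(-1082382) = 2186284/(-106/133 + 158/1844) + (-1162758 - 1*1117769)/(-1082382) = 2186284/(-106/133 + 158*(1/1844)) + (-1162758 - 1117769)*(-1/1082382) = 2186284/(-106/133 + 79/922) - 2280527*(-1/1082382) = 2186284/(-87225/122626) + 2280527/1082382 = 2186284*(-122626/87225) + 2280527/1082382 = -268095261784/87225 + 2280527/1082382 = -96727095573773971/31470256650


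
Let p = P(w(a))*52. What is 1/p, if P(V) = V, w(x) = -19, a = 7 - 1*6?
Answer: -1/988 ≈ -0.0010121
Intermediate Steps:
a = 1 (a = 7 - 6 = 1)
p = -988 (p = -19*52 = -988)
1/p = 1/(-988) = -1/988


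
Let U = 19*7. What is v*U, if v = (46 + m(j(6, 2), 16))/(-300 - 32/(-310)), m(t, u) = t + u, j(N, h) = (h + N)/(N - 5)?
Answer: -721525/23242 ≈ -31.044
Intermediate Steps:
U = 133
j(N, h) = (N + h)/(-5 + N)
v = -5425/23242 (v = (46 + ((6 + 2)/(-5 + 6) + 16))/(-300 - 32/(-310)) = (46 + (8/1 + 16))/(-300 - 32*(-1/310)) = (46 + (1*8 + 16))/(-300 + 16/155) = (46 + (8 + 16))/(-46484/155) = (46 + 24)*(-155/46484) = 70*(-155/46484) = -5425/23242 ≈ -0.23341)
v*U = -5425/23242*133 = -721525/23242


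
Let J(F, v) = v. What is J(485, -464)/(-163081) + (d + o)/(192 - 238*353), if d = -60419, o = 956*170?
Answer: -16611839773/13669775582 ≈ -1.2152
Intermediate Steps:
o = 162520
J(485, -464)/(-163081) + (d + o)/(192 - 238*353) = -464/(-163081) + (-60419 + 162520)/(192 - 238*353) = -464*(-1/163081) + 102101/(192 - 84014) = 464/163081 + 102101/(-83822) = 464/163081 + 102101*(-1/83822) = 464/163081 - 102101/83822 = -16611839773/13669775582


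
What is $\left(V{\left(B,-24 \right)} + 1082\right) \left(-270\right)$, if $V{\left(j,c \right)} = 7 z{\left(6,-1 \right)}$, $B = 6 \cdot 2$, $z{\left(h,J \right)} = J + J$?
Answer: $-288360$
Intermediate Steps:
$z{\left(h,J \right)} = 2 J$
$B = 12$
$V{\left(j,c \right)} = -14$ ($V{\left(j,c \right)} = 7 \cdot 2 \left(-1\right) = 7 \left(-2\right) = -14$)
$\left(V{\left(B,-24 \right)} + 1082\right) \left(-270\right) = \left(-14 + 1082\right) \left(-270\right) = 1068 \left(-270\right) = -288360$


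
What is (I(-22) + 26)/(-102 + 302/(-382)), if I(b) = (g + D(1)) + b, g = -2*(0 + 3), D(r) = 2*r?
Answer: 0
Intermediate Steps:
g = -6 (g = -2*3 = -6)
I(b) = -4 + b (I(b) = (-6 + 2*1) + b = (-6 + 2) + b = -4 + b)
(I(-22) + 26)/(-102 + 302/(-382)) = ((-4 - 22) + 26)/(-102 + 302/(-382)) = (-26 + 26)/(-102 + 302*(-1/382)) = 0/(-102 - 151/191) = 0/(-19633/191) = 0*(-191/19633) = 0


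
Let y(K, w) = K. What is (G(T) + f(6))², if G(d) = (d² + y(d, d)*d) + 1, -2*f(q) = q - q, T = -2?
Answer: 81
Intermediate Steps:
f(q) = 0 (f(q) = -(q - q)/2 = -½*0 = 0)
G(d) = 1 + 2*d² (G(d) = (d² + d*d) + 1 = (d² + d²) + 1 = 2*d² + 1 = 1 + 2*d²)
(G(T) + f(6))² = ((1 + 2*(-2)²) + 0)² = ((1 + 2*4) + 0)² = ((1 + 8) + 0)² = (9 + 0)² = 9² = 81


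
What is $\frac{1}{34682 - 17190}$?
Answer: $\frac{1}{17492} \approx 5.7169 \cdot 10^{-5}$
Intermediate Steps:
$\frac{1}{34682 - 17190} = \frac{1}{17492}$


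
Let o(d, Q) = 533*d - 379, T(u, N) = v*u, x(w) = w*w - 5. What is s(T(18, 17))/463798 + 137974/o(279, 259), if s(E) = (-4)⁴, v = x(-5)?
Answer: 16007509305/17198557436 ≈ 0.93075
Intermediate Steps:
x(w) = -5 + w² (x(w) = w² - 5 = -5 + w²)
v = 20 (v = -5 + (-5)² = -5 + 25 = 20)
T(u, N) = 20*u
o(d, Q) = -379 + 533*d
s(E) = 256
s(T(18, 17))/463798 + 137974/o(279, 259) = 256/463798 + 137974/(-379 + 533*279) = 256*(1/463798) + 137974/(-379 + 148707) = 128/231899 + 137974/148328 = 128/231899 + 137974*(1/148328) = 128/231899 + 68987/74164 = 16007509305/17198557436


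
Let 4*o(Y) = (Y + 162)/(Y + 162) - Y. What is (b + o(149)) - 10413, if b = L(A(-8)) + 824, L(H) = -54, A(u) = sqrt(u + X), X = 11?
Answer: -9680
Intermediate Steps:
A(u) = sqrt(11 + u) (A(u) = sqrt(u + 11) = sqrt(11 + u))
o(Y) = 1/4 - Y/4 (o(Y) = ((Y + 162)/(Y + 162) - Y)/4 = ((162 + Y)/(162 + Y) - Y)/4 = (1 - Y)/4 = 1/4 - Y/4)
b = 770 (b = -54 + 824 = 770)
(b + o(149)) - 10413 = (770 + (1/4 - 1/4*149)) - 10413 = (770 + (1/4 - 149/4)) - 10413 = (770 - 37) - 10413 = 733 - 10413 = -9680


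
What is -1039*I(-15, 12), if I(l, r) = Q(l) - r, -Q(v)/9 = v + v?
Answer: -268062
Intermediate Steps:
Q(v) = -18*v (Q(v) = -9*(v + v) = -18*v)
I(l, r) = -r - 18*l (I(l, r) = -18*l - r = -r - 18*l)
-1039*I(-15, 12) = -1039*(-1*12 - 18*(-15)) = -1039*(-12 + 270) = -1039*258 = -268062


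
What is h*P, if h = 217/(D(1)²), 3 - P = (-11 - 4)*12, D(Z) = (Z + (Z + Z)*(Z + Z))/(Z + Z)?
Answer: 158844/25 ≈ 6353.8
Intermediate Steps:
D(Z) = (Z + 4*Z²)/(2*Z) (D(Z) = (Z + (2*Z)*(2*Z))/((2*Z)) = (Z + 4*Z²)*(1/(2*Z)) = (Z + 4*Z²)/(2*Z))
P = 183 (P = 3 - (-11 - 4)*12 = 3 - (-15)*12 = 3 - 1*(-180) = 3 + 180 = 183)
h = 868/25 (h = 217/((½ + 2*1)²) = 217/((½ + 2)²) = 217/((5/2)²) = 217/(25/4) = 217*(4/25) = 868/25 ≈ 34.720)
h*P = (868/25)*183 = 158844/25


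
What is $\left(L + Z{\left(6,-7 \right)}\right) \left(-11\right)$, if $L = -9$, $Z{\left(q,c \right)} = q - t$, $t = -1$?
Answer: $22$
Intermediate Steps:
$Z{\left(q,c \right)} = 1 + q$ ($Z{\left(q,c \right)} = q - -1 = q + 1 = 1 + q$)
$\left(L + Z{\left(6,-7 \right)}\right) \left(-11\right) = \left(-9 + \left(1 + 6\right)\right) \left(-11\right) = \left(-9 + 7\right) \left(-11\right) = \left(-2\right) \left(-11\right) = 22$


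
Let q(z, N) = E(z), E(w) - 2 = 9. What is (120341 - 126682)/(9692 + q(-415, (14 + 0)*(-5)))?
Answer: -6341/9703 ≈ -0.65351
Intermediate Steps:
E(w) = 11 (E(w) = 2 + 9 = 11)
q(z, N) = 11
(120341 - 126682)/(9692 + q(-415, (14 + 0)*(-5))) = (120341 - 126682)/(9692 + 11) = -6341/9703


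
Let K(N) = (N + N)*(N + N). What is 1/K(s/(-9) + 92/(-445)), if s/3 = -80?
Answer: 1782225/4991139904 ≈ 0.00035708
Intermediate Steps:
s = -240 (s = 3*(-80) = -240)
K(N) = 4*N² (K(N) = (2*N)*(2*N) = 4*N²)
1/K(s/(-9) + 92/(-445)) = 1/(4*(-240/(-9) + 92/(-445))²) = 1/(4*(-240*(-⅑) + 92*(-1/445))²) = 1/(4*(80/3 - 92/445)²) = 1/(4*(35324/1335)²) = 1/(4*(1247784976/1782225)) = 1/(4991139904/1782225) = 1782225/4991139904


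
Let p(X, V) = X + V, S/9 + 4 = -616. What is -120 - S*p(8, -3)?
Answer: 27780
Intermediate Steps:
S = -5580 (S = -36 + 9*(-616) = -36 - 5544 = -5580)
p(X, V) = V + X
-120 - S*p(8, -3) = -120 - (-5580)*(-3 + 8) = -120 - (-5580)*5 = -120 - 1*(-27900) = -120 + 27900 = 27780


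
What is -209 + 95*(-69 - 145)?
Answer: -20539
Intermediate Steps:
-209 + 95*(-69 - 145) = -209 + 95*(-214) = -209 - 20330 = -20539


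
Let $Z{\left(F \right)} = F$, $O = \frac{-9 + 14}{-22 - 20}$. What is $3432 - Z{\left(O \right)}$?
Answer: $\frac{144149}{42} \approx 3432.1$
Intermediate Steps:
$O = - \frac{5}{42}$ ($O = \frac{5}{-42} = 5 \left(- \frac{1}{42}\right) = - \frac{5}{42} \approx -0.11905$)
$3432 - Z{\left(O \right)} = 3432 - - \frac{5}{42} = 3432 + \frac{5}{42} = \frac{144149}{42}$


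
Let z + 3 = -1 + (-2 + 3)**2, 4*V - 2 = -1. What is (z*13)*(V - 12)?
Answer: 1833/4 ≈ 458.25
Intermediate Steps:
V = 1/4 (V = 1/2 + (1/4)*(-1) = 1/2 - 1/4 = 1/4 ≈ 0.25000)
z = -3 (z = -3 + (-1 + (-2 + 3)**2) = -3 + (-1 + 1**2) = -3 + (-1 + 1) = -3 + 0 = -3)
(z*13)*(V - 12) = (-3*13)*(1/4 - 12) = -39*(-47/4) = 1833/4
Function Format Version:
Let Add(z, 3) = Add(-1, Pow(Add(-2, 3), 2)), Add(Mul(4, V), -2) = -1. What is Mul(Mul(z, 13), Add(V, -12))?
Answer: Rational(1833, 4) ≈ 458.25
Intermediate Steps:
V = Rational(1, 4) (V = Add(Rational(1, 2), Mul(Rational(1, 4), -1)) = Add(Rational(1, 2), Rational(-1, 4)) = Rational(1, 4) ≈ 0.25000)
z = -3 (z = Add(-3, Add(-1, Pow(Add(-2, 3), 2))) = Add(-3, Add(-1, Pow(1, 2))) = Add(-3, Add(-1, 1)) = Add(-3, 0) = -3)
Mul(Mul(z, 13), Add(V, -12)) = Mul(Mul(-3, 13), Add(Rational(1, 4), -12)) = Mul(-39, Rational(-47, 4)) = Rational(1833, 4)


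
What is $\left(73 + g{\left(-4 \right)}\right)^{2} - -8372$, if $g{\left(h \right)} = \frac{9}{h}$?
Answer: $\frac{214041}{16} \approx 13378.0$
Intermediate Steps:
$\left(73 + g{\left(-4 \right)}\right)^{2} - -8372 = \left(73 + \frac{9}{-4}\right)^{2} - -8372 = \left(73 + 9 \left(- \frac{1}{4}\right)\right)^{2} + 8372 = \left(73 - \frac{9}{4}\right)^{2} + 8372 = \left(\frac{283}{4}\right)^{2} + 8372 = \frac{80089}{16} + 8372 = \frac{214041}{16}$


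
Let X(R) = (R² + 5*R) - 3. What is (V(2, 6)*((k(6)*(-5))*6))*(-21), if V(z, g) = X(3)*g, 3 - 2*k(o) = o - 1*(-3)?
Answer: -238140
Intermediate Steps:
k(o) = -o/2 (k(o) = 3/2 - (o - 1*(-3))/2 = 3/2 - (o + 3)/2 = 3/2 - (3 + o)/2 = 3/2 + (-3/2 - o/2) = -o/2)
X(R) = -3 + R² + 5*R
V(z, g) = 21*g (V(z, g) = (-3 + 3² + 5*3)*g = (-3 + 9 + 15)*g = 21*g)
(V(2, 6)*((k(6)*(-5))*6))*(-21) = ((21*6)*((-½*6*(-5))*6))*(-21) = (126*(-3*(-5)*6))*(-21) = (126*(15*6))*(-21) = (126*90)*(-21) = 11340*(-21) = -238140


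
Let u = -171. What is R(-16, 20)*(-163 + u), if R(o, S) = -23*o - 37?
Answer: -110554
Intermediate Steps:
R(o, S) = -37 - 23*o
R(-16, 20)*(-163 + u) = (-37 - 23*(-16))*(-163 - 171) = (-37 + 368)*(-334) = 331*(-334) = -110554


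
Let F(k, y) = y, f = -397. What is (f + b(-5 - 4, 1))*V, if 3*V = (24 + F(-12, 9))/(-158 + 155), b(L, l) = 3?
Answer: 4334/3 ≈ 1444.7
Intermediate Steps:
V = -11/3 (V = ((24 + 9)/(-158 + 155))/3 = (33/(-3))/3 = (33*(-⅓))/3 = (⅓)*(-11) = -11/3 ≈ -3.6667)
(f + b(-5 - 4, 1))*V = (-397 + 3)*(-11/3) = -394*(-11/3) = 4334/3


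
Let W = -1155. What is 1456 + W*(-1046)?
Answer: 1209586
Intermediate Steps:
1456 + W*(-1046) = 1456 - 1155*(-1046) = 1456 + 1208130 = 1209586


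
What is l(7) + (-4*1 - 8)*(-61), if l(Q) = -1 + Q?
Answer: 738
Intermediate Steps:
l(7) + (-4*1 - 8)*(-61) = (-1 + 7) + (-4*1 - 8)*(-61) = 6 + (-4 - 8)*(-61) = 6 - 12*(-61) = 6 + 732 = 738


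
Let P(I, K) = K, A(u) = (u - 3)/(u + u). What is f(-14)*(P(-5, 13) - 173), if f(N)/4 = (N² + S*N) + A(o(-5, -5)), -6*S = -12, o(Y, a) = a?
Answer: -108032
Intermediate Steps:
A(u) = (-3 + u)/(2*u) (A(u) = (-3 + u)/((2*u)) = (-3 + u)*(1/(2*u)) = (-3 + u)/(2*u))
S = 2 (S = -⅙*(-12) = 2)
f(N) = 16/5 + 4*N² + 8*N (f(N) = 4*((N² + 2*N) + (½)*(-3 - 5)/(-5)) = 4*((N² + 2*N) + (½)*(-⅕)*(-8)) = 4*((N² + 2*N) + ⅘) = 4*(⅘ + N² + 2*N) = 16/5 + 4*N² + 8*N)
f(-14)*(P(-5, 13) - 173) = (16/5 + 4*(-14)² + 8*(-14))*(13 - 173) = (16/5 + 4*196 - 112)*(-160) = (16/5 + 784 - 112)*(-160) = (3376/5)*(-160) = -108032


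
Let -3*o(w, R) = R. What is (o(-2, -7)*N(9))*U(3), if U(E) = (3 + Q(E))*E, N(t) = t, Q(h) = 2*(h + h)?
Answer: 945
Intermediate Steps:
Q(h) = 4*h (Q(h) = 2*(2*h) = 4*h)
o(w, R) = -R/3
U(E) = E*(3 + 4*E) (U(E) = (3 + 4*E)*E = E*(3 + 4*E))
(o(-2, -7)*N(9))*U(3) = (-⅓*(-7)*9)*(3*(3 + 4*3)) = ((7/3)*9)*(3*(3 + 12)) = 21*(3*15) = 21*45 = 945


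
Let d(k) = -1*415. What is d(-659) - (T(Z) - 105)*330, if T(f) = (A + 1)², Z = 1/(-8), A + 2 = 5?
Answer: 28955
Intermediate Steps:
A = 3 (A = -2 + 5 = 3)
Z = -⅛ ≈ -0.12500
T(f) = 16 (T(f) = (3 + 1)² = 4² = 16)
d(k) = -415
d(-659) - (T(Z) - 105)*330 = -415 - (16 - 105)*330 = -415 - (-89)*330 = -415 - 1*(-29370) = -415 + 29370 = 28955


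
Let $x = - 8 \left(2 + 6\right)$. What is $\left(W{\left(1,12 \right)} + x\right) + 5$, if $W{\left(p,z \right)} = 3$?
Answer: $-56$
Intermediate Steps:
$x = -64$ ($x = \left(-8\right) 8 = -64$)
$\left(W{\left(1,12 \right)} + x\right) + 5 = \left(3 - 64\right) + 5 = -61 + 5 = -56$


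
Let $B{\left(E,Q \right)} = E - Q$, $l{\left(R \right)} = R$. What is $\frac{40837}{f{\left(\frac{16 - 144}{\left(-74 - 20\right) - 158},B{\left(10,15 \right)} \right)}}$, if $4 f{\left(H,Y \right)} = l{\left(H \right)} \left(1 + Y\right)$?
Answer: $- \frac{2572731}{32} \approx -80398.0$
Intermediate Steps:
$f{\left(H,Y \right)} = \frac{H \left(1 + Y\right)}{4}$
$\frac{40837}{f{\left(\frac{16 - 144}{\left(-74 - 20\right) - 158},B{\left(10,15 \right)} \right)}} = \frac{40837}{\frac{1}{4} \frac{16 - 144}{\left(-74 - 20\right) - 158} \left(1 + \left(10 - 15\right)\right)} = \frac{40837}{\frac{1}{4} \left(- \frac{128}{-94 - 158}\right) \left(1 + \left(10 - 15\right)\right)} = \frac{40837}{\frac{1}{4} \left(- \frac{128}{-252}\right) \left(1 - 5\right)} = \frac{40837}{\frac{1}{4} \left(\left(-128\right) \left(- \frac{1}{252}\right)\right) \left(-4\right)} = \frac{40837}{\frac{1}{4} \cdot \frac{32}{63} \left(-4\right)} = \frac{40837}{- \frac{32}{63}} = 40837 \left(- \frac{63}{32}\right) = - \frac{2572731}{32}$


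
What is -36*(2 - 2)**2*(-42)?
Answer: 0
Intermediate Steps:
-36*(2 - 2)**2*(-42) = -36*0**2*(-42) = -36*0*(-42) = 0*(-42) = 0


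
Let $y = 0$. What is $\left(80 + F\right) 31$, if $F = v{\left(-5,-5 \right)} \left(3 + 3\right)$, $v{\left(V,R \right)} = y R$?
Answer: $2480$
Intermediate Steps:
$v{\left(V,R \right)} = 0$ ($v{\left(V,R \right)} = 0 R = 0$)
$F = 0$ ($F = 0 \left(3 + 3\right) = 0 \cdot 6 = 0$)
$\left(80 + F\right) 31 = \left(80 + 0\right) 31 = 80 \cdot 31 = 2480$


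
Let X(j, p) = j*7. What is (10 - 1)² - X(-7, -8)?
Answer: 130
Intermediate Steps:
X(j, p) = 7*j
(10 - 1)² - X(-7, -8) = (10 - 1)² - 7*(-7) = 9² - 1*(-49) = 81 + 49 = 130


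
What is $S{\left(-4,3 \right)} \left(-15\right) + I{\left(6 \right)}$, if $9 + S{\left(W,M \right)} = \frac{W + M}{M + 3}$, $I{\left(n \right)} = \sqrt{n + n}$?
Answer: $\frac{275}{2} + 2 \sqrt{3} \approx 140.96$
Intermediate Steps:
$I{\left(n \right)} = \sqrt{2} \sqrt{n}$ ($I{\left(n \right)} = \sqrt{2 n} = \sqrt{2} \sqrt{n}$)
$S{\left(W,M \right)} = -9 + \frac{M + W}{3 + M}$ ($S{\left(W,M \right)} = -9 + \frac{W + M}{M + 3} = -9 + \frac{M + W}{3 + M}$)
$S{\left(-4,3 \right)} \left(-15\right) + I{\left(6 \right)} = \frac{-27 - 4 - 24}{3 + 3} \left(-15\right) + \sqrt{2} \sqrt{6} = \frac{-27 - 4 - 24}{6} \left(-15\right) + 2 \sqrt{3} = \frac{1}{6} \left(-55\right) \left(-15\right) + 2 \sqrt{3} = \left(- \frac{55}{6}\right) \left(-15\right) + 2 \sqrt{3} = \frac{275}{2} + 2 \sqrt{3}$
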